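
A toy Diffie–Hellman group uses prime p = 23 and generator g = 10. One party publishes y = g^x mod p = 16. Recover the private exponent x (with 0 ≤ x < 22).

10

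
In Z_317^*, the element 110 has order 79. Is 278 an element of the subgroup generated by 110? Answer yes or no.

yes

278 ∈ ⟨110⟩ iff 278^79 ≡ 1 (mod 317), since |⟨110⟩| = 79.
278^79 mod 317 = 1.
Since 1 = 1, 278 lies in the subgroup.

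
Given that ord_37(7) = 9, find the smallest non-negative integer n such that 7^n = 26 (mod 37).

Successive powers of 7 modulo 37:
  7^0=1  7^1=7  7^2=12  7^3=10  7^4=33  7^5=9
  7^6=26
So 7^6 ≡ 26 (mod 37), giving n = 6.

6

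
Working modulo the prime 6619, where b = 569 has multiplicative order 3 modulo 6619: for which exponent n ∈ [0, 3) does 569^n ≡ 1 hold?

0

Successive powers of 569 modulo 6619:
  569^0=1
So 569^0 ≡ 1 (mod 6619), giving n = 0.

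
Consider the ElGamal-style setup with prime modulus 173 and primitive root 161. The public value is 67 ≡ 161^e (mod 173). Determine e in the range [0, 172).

Baby-step giant-step with m = ceil(sqrt(172)) = 14.
Baby table (161^j mod 173 for j=0..13):
  0:1  1:161  2:144  3:2  4:149  5:115  6:4  7:125
  8:57  9:8  10:77  11:114  12:16  13:154
Giant step factor: 161^(-14) ≡ 151 (mod 173).
Scan 67·151^i mod 173 for i = 0, 1, …:
  i=0: 67   i=1: 83   i=2: 77
Match at i=2, j=10: e = 2·14 + 10 = 38.

38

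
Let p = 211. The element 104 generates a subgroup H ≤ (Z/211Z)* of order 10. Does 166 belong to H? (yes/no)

⟨104⟩ has order 10; its elements mod 211 are {1, 23, 55, 71, 104, 107, 140, 156, 188, 210}.
166 is not in this set.

no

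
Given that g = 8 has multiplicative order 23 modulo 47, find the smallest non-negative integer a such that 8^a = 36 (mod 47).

21

Successive powers of 8 modulo 47:
  8^0=1  8^1=8  8^2=17  8^3=42  8^4=7  8^5=9
  8^6=25  8^7=12  8^8=2  8^9=16  8^10=34  8^11=37
  8^12=14  8^13=18  8^14=3  8^15=24  8^16=4  8^17=32
  8^18=21  8^19=27  8^20=28  8^21=36
So 8^21 ≡ 36 (mod 47), giving a = 21.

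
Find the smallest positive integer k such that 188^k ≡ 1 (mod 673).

The order of 188 must divide p − 1 = 672 = 2^5 · 3 · 7.
Divisors: 1, 2, 3, 4, 6, 7, 8, 12, 14, 16, 21, 24, 28, 32, 42, 48, 56, 84, 96, 112, 168, 224, 336, 672.
Check each in increasing order: 188^1 ≡ 188;  188^2 ≡ 348;  188^3 ≡ 143;  188^4 ≡ 637;  188^6 ≡ 259;  188^7 ≡ 236;  188^8 ≡ 623;  188^12 ≡ 454;  188^14 ≡ 510;  188^16 ≡ 481;  188^21 ≡ 566;  188^24 ≡ 178;  188^28 ≡ 322;  188^32 ≡ 522;  188^42 ≡ 8;  188^48 ≡ 53;  188^56 ≡ 42;  188^84 ≡ 64;  188^96 ≡ 117;  188^112 ≡ 418;  188^168 ≡ 58;  188^224 ≡ 417;  188^336 ≡ 672;  188^672 ≡ 1.
Smallest exponent giving 1 is 672.

672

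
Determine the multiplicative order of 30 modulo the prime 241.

8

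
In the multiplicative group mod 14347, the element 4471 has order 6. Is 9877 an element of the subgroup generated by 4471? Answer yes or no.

yes

⟨4471⟩ has order 6; its elements mod 14347 are {1, 4470, 4471, 9876, 9877, 14346}.
9877 is in this set.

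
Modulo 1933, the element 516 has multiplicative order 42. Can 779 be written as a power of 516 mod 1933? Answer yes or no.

779 ∈ ⟨516⟩ iff 779^42 ≡ 1 (mod 1933), since |⟨516⟩| = 42.
779^42 mod 1933 = 1.
Since 1 = 1, 779 lies in the subgroup.

yes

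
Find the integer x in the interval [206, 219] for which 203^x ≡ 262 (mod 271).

207

Compute 203^206 mod 271 = 36, then multiply by 203 repeatedly:
  203^206=36  203^207=262
Found 262 at exponent 207.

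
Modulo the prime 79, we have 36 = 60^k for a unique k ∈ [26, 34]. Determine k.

32

Compute 60^26 mod 79 = 55, then multiply by 60 repeatedly:
  60^26=55  60^27=61  60^28=26  60^29=59  60^30=64
  60^31=48  60^32=36
Found 36 at exponent 32.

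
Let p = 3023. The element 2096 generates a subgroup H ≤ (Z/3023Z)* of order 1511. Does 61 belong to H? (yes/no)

61 ∈ ⟨2096⟩ iff 61^1511 ≡ 1 (mod 3023), since |⟨2096⟩| = 1511.
61^1511 mod 3023 = 1.
Since 1 = 1, 61 lies in the subgroup.

yes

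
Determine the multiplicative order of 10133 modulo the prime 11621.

The order of 10133 must divide p − 1 = 11620 = 2^2 · 5 · 7 · 83.
Divisors: 1, 2, 4, 5, 7, 10, 14, 20, 28, 35, 70, 83, 140, 166, 332, 415, 581, 830, 1162, 1660, 2324, 2905, 5810, 11620.
Check each in increasing order: 10133^1 ≡ 10133;  10133^2 ≡ 6154;  10133^4 ≡ 10498;  10133^5 ≡ 9221;  10133^7 ≡ 691;  10133^10 ≡ 7605;  10133^14 ≡ 1020;  10133^20 ≡ 9929;  10133^28 ≡ 6131;  10133^35 ≡ 6477;  10133^70 ≡ 11340;  10133^83 ≡ 2723;  10133^140 ≡ 9235;  10133^166 ≡ 531;  10133^332 ≡ 3057;  10133^415 ≡ 3575;  10133^581 ≡ 4102;  10133^830 ≡ 9146;  10133^1162 ≡ 10817;  10133^1660 ≡ 1358;  10133^2324 ≡ 7261;  10133^2905 ≡ 11620;  10133^5810 ≡ 1.
Smallest exponent giving 1 is 5810.

5810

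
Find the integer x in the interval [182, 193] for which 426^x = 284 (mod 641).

192

Compute 426^182 mod 641 = 89, then multiply by 426 repeatedly:
  426^182=89  426^183=95  426^184=87  426^185=525  426^186=582
  426^187=506  426^188=180  426^189=401  426^190=320  426^191=428
  426^192=284
Found 284 at exponent 192.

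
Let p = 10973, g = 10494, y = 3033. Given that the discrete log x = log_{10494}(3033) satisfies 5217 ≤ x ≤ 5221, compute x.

5218

Compute 10494^5217 mod 10973 = 5148, then multiply by 10494 repeatedly:
  10494^5217=5148  10494^5218=3033
Found 3033 at exponent 5218.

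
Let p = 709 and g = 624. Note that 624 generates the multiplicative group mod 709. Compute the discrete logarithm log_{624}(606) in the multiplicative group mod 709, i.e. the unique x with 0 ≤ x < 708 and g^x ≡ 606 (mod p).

Baby-step giant-step with m = ceil(sqrt(708)) = 27.
Baby table (624^j mod 709 for j=0..26):
  0:1  1:624  2:135  3:578  4:500  5:40  6:145  7:437
  8:432  9:148  10:182  11:128  12:464  13:264  14:248  15:190
  16:157  17:126  18:634  19:703  20:510  21:608  22:77  23:545
  24:469  25:548  26:214
Giant step factor: 624^(-27) ≡ 555 (mod 709).
Scan 606·555^i mod 709 for i = 0, 1, …:
  i=0: 606   i=1: 264
Match at i=1, j=13: x = 1·27 + 13 = 40.

40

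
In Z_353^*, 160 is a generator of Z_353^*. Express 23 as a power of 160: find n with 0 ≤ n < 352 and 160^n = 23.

Baby-step giant-step with m = ceil(sqrt(352)) = 19.
Baby table (160^j mod 353 for j=0..18):
  0:1  1:160  2:184  3:141  4:321  5:175  6:113  7:77
  8:318  9:48  10:267  11:7  12:61  13:229  14:281  15:129
  16:166  17:85  18:186
Giant step factor: 160^(-19) ≡ 219 (mod 353).
Scan 23·219^i mod 353 for i = 0, 1, …:
  i=0: 23   i=1: 95   i=2: 331   i=3: 124
  i=4: 328   i=5: 173   i=6: 116   i=7: 341
  i=8: 196   i=9: 211   i=10: 319   i=11: 320
  i=12: 186
Match at i=12, j=18: n = 12·19 + 18 = 246.

246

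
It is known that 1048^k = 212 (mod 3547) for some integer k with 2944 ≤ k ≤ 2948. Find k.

2946

Compute 1048^2944 mod 3547 = 2527, then multiply by 1048 repeatedly:
  1048^2944=2527  1048^2945=2234  1048^2946=212
Found 212 at exponent 2946.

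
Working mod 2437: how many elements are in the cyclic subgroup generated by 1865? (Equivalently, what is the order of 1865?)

1218

The order of 1865 must divide p − 1 = 2436 = 2^2 · 3 · 7 · 29.
Divisors: 1, 2, 3, 4, 6, 7, 12, 14, 21, 28, 29, 42, 58, 84, 87, 116, 174, 203, 348, 406, 609, 812, 1218, 2436.
Check each in increasing order: 1865^1 ≡ 1865;  1865^2 ≡ 626;  1865^3 ≡ 167;  1865^4 ≡ 1956;  1865^6 ≡ 1082;  1865^7 ≡ 94;  1865^12 ≡ 964;  1865^14 ≡ 1525;  1865^21 ≡ 2004;  1865^28 ≡ 727;  1865^29 ≡ 883;  1865^42 ≡ 2277;  1865^58 ≡ 2286;  1865^84 ≡ 1230;  1865^87 ≡ 702;  1865^116 ≡ 868;  1865^174 ≡ 530;  1865^203 ≡ 86;  1865^348 ≡ 645;  1865^406 ≡ 85;  1865^609 ≡ 2436;  1865^812 ≡ 2351;  1865^1218 ≡ 1.
Smallest exponent giving 1 is 1218.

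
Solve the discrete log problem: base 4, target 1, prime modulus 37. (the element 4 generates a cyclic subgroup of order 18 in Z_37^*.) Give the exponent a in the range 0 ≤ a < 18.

0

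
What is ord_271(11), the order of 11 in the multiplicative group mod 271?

135

The order of 11 must divide p − 1 = 270 = 2 · 3^3 · 5.
Divisors: 1, 2, 3, 5, 6, 9, 10, 15, 18, 27, 30, 45, 54, 90, 135, 270.
Check each in increasing order: 11^1 ≡ 11;  11^2 ≡ 121;  11^3 ≡ 247;  11^5 ≡ 77;  11^6 ≡ 34;  11^9 ≡ 268;  11^10 ≡ 238;  11^15 ≡ 169;  11^18 ≡ 9;  11^27 ≡ 244;  11^30 ≡ 106;  11^45 ≡ 28;  11^54 ≡ 187;  11^90 ≡ 242;  11^135 ≡ 1.
Smallest exponent giving 1 is 135.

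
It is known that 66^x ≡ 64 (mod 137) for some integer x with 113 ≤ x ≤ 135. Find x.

Compute 66^113 mod 137 = 134, then multiply by 66 repeatedly:
  66^113=134  66^114=76  66^115=84  66^116=64
Found 64 at exponent 116.

116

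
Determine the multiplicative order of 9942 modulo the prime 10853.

5426

The order of 9942 must divide p − 1 = 10852 = 2^2 · 2713.
Divisors: 1, 2, 4, 2713, 5426, 10852.
Check each in increasing order: 9942^1 ≡ 9942;  9942^2 ≡ 5093;  9942^4 ≡ 10832;  9942^2713 ≡ 10852;  9942^5426 ≡ 1.
Smallest exponent giving 1 is 5426.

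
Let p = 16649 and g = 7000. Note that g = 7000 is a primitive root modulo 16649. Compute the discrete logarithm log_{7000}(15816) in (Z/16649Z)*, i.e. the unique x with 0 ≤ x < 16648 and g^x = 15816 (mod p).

Baby-step giant-step with m = ceil(sqrt(16648)) = 130.
Baby table (7000^j mod 16649 for j=0..129):
  0:1  1:7000  2:1993  3:15787  4:9587  5:13530  6:10488  7:10559
  8:8089  9:16400  10:5145  11:3213  12:14850  13:10293  14:10777  15:2381
  16:1351  17:368  18:12054  19:868  20:15764  21:15077  22:989  23:13665
  24:6495  25:13230  26:8262  27:12023  28:305  29:3928  30:8501  31:3474
  32:10460  33:14347  34:2232  35:7238  36:3093  37:7300  38:4219  39:14323
  40:722  41:9353  42:7132  43:10298  44:12479  45:12346  46:13690  47:15005
  48:13108  49:3361  50:1963  51:5575  52:16393  53:6092  54:5911  55:4235
  56:9780  57:15961  58:12210  59:10683  60:10341  61:13797  62:14800  63:9922
  64:11021  65:12183  66:4822  67:6477  68:3773  69:5686  70:10890  71:10878
  72:10123  73:2856  74:13200  75:14699  76:2180  77:9516  78:16000  79:2177
  80:5165  81:10021  82:4763  83:9702  84:2729  85:6597  86:11323  87:11760
  88:7344  89:12537  90:2121  91:12741  92:14956  93:3088  94:5598  95:10903
  96:1984  97:2734  98:8299  99:4639  100:7450  101:5332  102:13591  103:4614
  104:15589  105:5454  106:1843  107:14674  108:10319  109:9638  110:4252  111:12237
  112:16544  113:14205  114:7172  115:7265  116:8954  117:11164  118:14243  119:6788
  120:16403  121:9496  122:9192  123:12264  124:5756  125:1420  126:547  127:16379
  128:7986  129:11307
Giant step factor: 7000^(-130) ≡ 10153 (mod 16649).
Scan 15816·10153^i mod 16649 for i = 0, 1, …:
  i=0: 15816   i=1: 243   i=2: 3127   i=3: 15437
  i=4: 14824   i=5: 1112   i=6: 2114   i=7: 2881
  i=8: 15149   i=9: 4335     …   i=19: 895
  i=20: 13230
Match at i=20, j=25: x = 20·130 + 25 = 2625.

2625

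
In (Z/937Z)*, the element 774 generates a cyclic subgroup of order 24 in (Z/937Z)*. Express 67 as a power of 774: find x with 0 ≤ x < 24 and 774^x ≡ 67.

3

Successive powers of 774 modulo 937:
  774^0=1  774^1=774  774^2=333  774^3=67
So 774^3 ≡ 67 (mod 937), giving x = 3.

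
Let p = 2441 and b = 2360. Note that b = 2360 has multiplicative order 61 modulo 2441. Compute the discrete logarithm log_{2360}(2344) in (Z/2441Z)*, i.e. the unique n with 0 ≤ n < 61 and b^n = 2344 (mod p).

27

Successive powers of 2360 modulo 2441:
  2360^0=1  2360^1=2360  2360^2=1679  2360^3=697  2360^4=2127  2360^5=1024
  2360^6=50  2360^7=832  2360^8=956  2360^9=676  2360^10=1387  2360^11=2380
  2360^12=59  2360^13=103  2360^14=1421  2360^15=2067  2360^16=1002  2360^17=1832
  2360^18=509  2360^19=268  2360^20=261  2360^21=828  2360^22=1280  2360^23=1283
  2360^24=1040  2360^25=1195  2360^26=845  2360^27=2344
So 2360^27 ≡ 2344 (mod 2441), giving n = 27.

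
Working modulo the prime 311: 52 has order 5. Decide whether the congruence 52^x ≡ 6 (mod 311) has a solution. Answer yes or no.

yes

⟨52⟩ has order 5; its elements mod 311 are {1, 6, 36, 52, 216}.
6 is in this set.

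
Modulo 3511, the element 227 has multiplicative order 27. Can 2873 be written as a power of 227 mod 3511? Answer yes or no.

yes

2873 ∈ ⟨227⟩ iff 2873^27 ≡ 1 (mod 3511), since |⟨227⟩| = 27.
2873^27 mod 3511 = 1.
Since 1 = 1, 2873 lies in the subgroup.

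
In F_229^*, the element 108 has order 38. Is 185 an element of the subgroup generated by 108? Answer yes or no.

yes

185 ∈ ⟨108⟩ iff 185^38 ≡ 1 (mod 229), since |⟨108⟩| = 38.
185^38 mod 229 = 1.
Since 1 = 1, 185 lies in the subgroup.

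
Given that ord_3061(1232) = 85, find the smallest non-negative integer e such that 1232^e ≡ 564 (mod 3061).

Baby-step giant-step with m = ceil(sqrt(85)) = 10.
Baby table (1232^j mod 3061 for j=0..9):
  0:1  1:1232  2:2629  3:390  4:2964  5:2936  6:2111  7:1963
  8:226  9:2942
Giant step factor: 1232^(-10) ≡ 947 (mod 3061).
Scan 564·947^i mod 3061 for i = 0, 1, …:
  i=0: 564   i=1: 1494   i=2: 636   i=3: 2336
  i=4: 2150   i=5: 485   i=6: 145   i=7: 2631
  i=8: 2964
Match at i=8, j=4: e = 8·10 + 4 = 84.

84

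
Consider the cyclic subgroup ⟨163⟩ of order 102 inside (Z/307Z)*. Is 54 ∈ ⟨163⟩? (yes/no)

54 ∈ ⟨163⟩ iff 54^102 ≡ 1 (mod 307), since |⟨163⟩| = 102.
54^102 mod 307 = 1.
Since 1 = 1, 54 lies in the subgroup.

yes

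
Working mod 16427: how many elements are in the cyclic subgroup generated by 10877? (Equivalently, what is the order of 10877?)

8213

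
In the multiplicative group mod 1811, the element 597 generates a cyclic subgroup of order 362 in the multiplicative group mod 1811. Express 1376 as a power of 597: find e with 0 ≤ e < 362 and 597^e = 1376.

15

Successive powers of 597 modulo 1811:
  597^0=1  597^1=597  597^2=1453  597^3=1783  597^4=1394  597^5=969
  597^6=784  597^7=810  597^8=33  597^9=1591  597^10=863  597^11=887
  597^12=727  597^13=1190  597^14=518  597^15=1376
So 597^15 ≡ 1376 (mod 1811), giving e = 15.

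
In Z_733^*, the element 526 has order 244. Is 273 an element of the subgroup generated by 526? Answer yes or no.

273 ∈ ⟨526⟩ iff 273^244 ≡ 1 (mod 733), since |⟨526⟩| = 244.
273^244 mod 733 = 425.
Since 425 ≠ 1, 273 does not lie in the subgroup.

no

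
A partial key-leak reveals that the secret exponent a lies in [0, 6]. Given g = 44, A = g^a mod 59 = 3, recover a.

Compute 44^0 mod 59 = 1, then multiply by 44 repeatedly:
  44^0=1  44^1=44  44^2=48  44^3=47  44^4=3
Found 3 at exponent 4.

4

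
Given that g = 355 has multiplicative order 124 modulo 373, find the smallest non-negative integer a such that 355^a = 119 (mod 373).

120

Baby-step giant-step with m = ceil(sqrt(124)) = 12.
Baby table (355^j mod 373 for j=0..11):
  0:1  1:355  2:324  3:136  4:163  5:50  6:219  7:161
  8:86  9:317  10:262  11:133
Giant step factor: 355^(-12) ≡ 318 (mod 373).
Scan 119·318^i mod 373 for i = 0, 1, …:
  i=0: 119   i=1: 169   i=2: 30   i=3: 215
  i=4: 111   i=5: 236   i=6: 75   i=7: 351
  i=8: 91   i=9: 217   i=10: 1
Match at i=10, j=0: a = 10·12 + 0 = 120.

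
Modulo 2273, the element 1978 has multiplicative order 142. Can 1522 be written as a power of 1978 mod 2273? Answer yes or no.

yes

1522 ∈ ⟨1978⟩ iff 1522^142 ≡ 1 (mod 2273), since |⟨1978⟩| = 142.
1522^142 mod 2273 = 1.
Since 1 = 1, 1522 lies in the subgroup.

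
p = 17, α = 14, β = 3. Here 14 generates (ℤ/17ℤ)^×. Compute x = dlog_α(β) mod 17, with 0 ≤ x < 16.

9

Successive powers of 14 modulo 17:
  14^0=1  14^1=14  14^2=9  14^3=7  14^4=13  14^5=12
  14^6=15  14^7=6  14^8=16  14^9=3
So 14^9 ≡ 3 (mod 17), giving x = 9.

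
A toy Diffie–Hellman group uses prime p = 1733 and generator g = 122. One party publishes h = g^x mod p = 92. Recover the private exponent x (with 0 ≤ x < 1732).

794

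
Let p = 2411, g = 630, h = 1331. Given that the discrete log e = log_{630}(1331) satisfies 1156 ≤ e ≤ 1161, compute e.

Compute 630^1156 mod 2411 = 515, then multiply by 630 repeatedly:
  630^1156=515  630^1157=1376  630^1158=1331
Found 1331 at exponent 1158.

1158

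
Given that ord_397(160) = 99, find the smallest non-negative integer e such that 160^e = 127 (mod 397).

Baby-step giant-step with m = ceil(sqrt(99)) = 10.
Baby table (160^j mod 397 for j=0..9):
  0:1  1:160  2:192  3:151  4:340  5:11  6:172  7:127
  8:73  9:167
Giant step factor: 160^(-10) ≡ 105 (mod 397).
Scan 127·105^i mod 397 for i = 0, 1, …:
  i=0: 127
Match at i=0, j=7: e = 0·10 + 7 = 7.

7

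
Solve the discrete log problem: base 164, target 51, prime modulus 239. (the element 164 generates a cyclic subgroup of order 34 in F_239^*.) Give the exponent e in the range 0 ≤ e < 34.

Successive powers of 164 modulo 239:
  164^0=1  164^1=164  164^2=128  164^3=199  164^4=132  164^5=138
  164^6=166  164^7=217  164^8=216  164^9=52  164^10=163  164^11=203
  164^12=71  164^13=172  164^14=6  164^15=28  164^16=51
So 164^16 ≡ 51 (mod 239), giving e = 16.

16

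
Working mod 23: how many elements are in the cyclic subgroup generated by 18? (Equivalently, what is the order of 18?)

11

The order of 18 must divide p − 1 = 22 = 2 · 11.
Divisors: 1, 2, 11, 22.
Check each in increasing order: 18^1 ≡ 18;  18^2 ≡ 2;  18^11 ≡ 1.
Smallest exponent giving 1 is 11.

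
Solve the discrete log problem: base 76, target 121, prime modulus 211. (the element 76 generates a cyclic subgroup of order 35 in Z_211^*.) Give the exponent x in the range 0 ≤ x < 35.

Successive powers of 76 modulo 211:
  76^0=1  76^1=76  76^2=79  76^3=96  76^4=122  76^5=199
  76^6=143  76^7=107  76^8=114  76^9=13  76^10=144  76^11=183
  76^12=193  76^13=109  76^14=55  76^15=171  76^16=125  76^17=5
  76^18=169  76^19=184  76^20=58  76^21=188  76^22=151  76^23=82
  76^24=113  76^25=148  76^26=65  76^27=87  76^28=71  76^29=121
So 76^29 ≡ 121 (mod 211), giving x = 29.

29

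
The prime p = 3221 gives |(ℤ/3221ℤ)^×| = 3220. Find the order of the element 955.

The order of 955 must divide p − 1 = 3220 = 2^2 · 5 · 7 · 23.
Divisors: 1, 2, 4, 5, 7, 10, 14, 20, 23, 28, 35, 46, 70, 92, 115, 140, 161, 230, 322, 460, 644, 805, 1610, 3220.
Check each in increasing order: 955^1 ≡ 955;  955^2 ≡ 482;  955^4 ≡ 412;  955^5 ≡ 498;  955^7 ≡ 1682;  955^10 ≡ 3208;  955^14 ≡ 1086;  955^20 ≡ 169;  955^23 ≡ 2019;  955^28 ≡ 510;  955^35 ≡ 1034;  955^46 ≡ 1796;  955^70 ≡ 3005;  955^92 ≡ 1395;  955^115 ≡ 1351;  955^140 ≡ 1562;  955^161 ≡ 983;  955^230 ≡ 2115;  955^322 ≡ 3210;  955^460 ≡ 2477;  955^644 ≡ 121;  955^805 ≡ 2987;  955^1610 ≡ 3220;  955^3220 ≡ 1.
Smallest exponent giving 1 is 3220.

3220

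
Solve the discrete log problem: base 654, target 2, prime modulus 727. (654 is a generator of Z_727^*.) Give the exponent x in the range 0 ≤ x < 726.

618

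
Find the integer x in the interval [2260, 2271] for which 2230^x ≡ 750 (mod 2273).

2264

Compute 2230^2260 mod 2273 = 667, then multiply by 2230 repeatedly:
  2230^2260=667  2230^2261=868  2230^2262=1317  2230^2263=194  2230^2264=750
Found 750 at exponent 2264.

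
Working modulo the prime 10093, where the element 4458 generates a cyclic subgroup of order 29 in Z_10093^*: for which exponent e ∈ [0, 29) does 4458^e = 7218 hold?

12

Successive powers of 4458 modulo 10093:
  4458^0=1  4458^1=4458  4458^2=647  4458^3=7821  4458^4=4796  4458^5=3594
  4458^6=4461  4458^7=3928  4458^8=9762  4458^9=8073  4458^10=7889  4458^11=5150
  4458^12=7218
So 4458^12 ≡ 7218 (mod 10093), giving e = 12.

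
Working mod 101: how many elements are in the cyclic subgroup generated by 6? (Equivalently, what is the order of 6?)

The order of 6 must divide p − 1 = 100 = 2^2 · 5^2.
Divisors: 1, 2, 4, 5, 10, 20, 25, 50, 100.
Check each in increasing order: 6^1 ≡ 6;  6^2 ≡ 36;  6^4 ≡ 84;  6^5 ≡ 100;  6^10 ≡ 1.
Smallest exponent giving 1 is 10.

10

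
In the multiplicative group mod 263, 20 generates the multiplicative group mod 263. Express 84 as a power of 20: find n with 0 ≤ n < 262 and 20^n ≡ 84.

165

Baby-step giant-step with m = ceil(sqrt(262)) = 17.
Baby table (20^j mod 263 for j=0..16):
  0:1  1:20  2:137  3:110  4:96  5:79  6:2  7:40
  8:11  9:220  10:192  11:158  12:4  13:80  14:22  15:177
  16:121
Giant step factor: 20^(-17) ≡ 134 (mod 263).
Scan 84·134^i mod 263 for i = 0, 1, …:
  i=0: 84   i=1: 210   i=2: 262   i=3: 129
  i=4: 191   i=5: 83   i=6: 76   i=7: 190
  i=8: 212   i=9: 4
Match at i=9, j=12: n = 9·17 + 12 = 165.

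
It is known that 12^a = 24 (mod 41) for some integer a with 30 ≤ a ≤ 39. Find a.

39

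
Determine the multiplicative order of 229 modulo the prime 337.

168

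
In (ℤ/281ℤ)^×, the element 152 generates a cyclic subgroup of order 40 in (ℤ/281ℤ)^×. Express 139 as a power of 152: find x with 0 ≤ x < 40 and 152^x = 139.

9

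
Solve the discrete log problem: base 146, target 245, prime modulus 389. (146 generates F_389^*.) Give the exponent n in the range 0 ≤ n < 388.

12

Baby-step giant-step with m = ceil(sqrt(388)) = 20.
Baby table (146^j mod 389 for j=0..19):
  0:1  1:146  2:310  3:136  4:17  5:148  6:213  7:367
  8:289  9:182  10:120  11:15  12:245  13:371  14:95  15:255
  16:275  17:83  18:59  19:56
Giant step factor: 146^(-20) ≡ 278 (mod 389).
Scan 245·278^i mod 389 for i = 0, 1, …:
  i=0: 245
Match at i=0, j=12: n = 0·20 + 12 = 12.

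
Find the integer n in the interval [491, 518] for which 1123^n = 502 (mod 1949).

497

Compute 1123^491 mod 1949 = 1611, then multiply by 1123 repeatedly:
  1123^491=1611  1123^492=481  1123^493=290  1123^494=187  1123^495=1458
  1123^496=174  1123^497=502
Found 502 at exponent 497.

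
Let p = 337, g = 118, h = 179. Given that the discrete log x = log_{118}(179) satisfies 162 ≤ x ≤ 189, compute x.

184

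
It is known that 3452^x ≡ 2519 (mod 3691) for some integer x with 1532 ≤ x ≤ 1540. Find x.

1532

Compute 3452^1532 mod 3691 = 2519, then multiply by 3452 repeatedly:
  3452^1532=2519
Found 2519 at exponent 1532.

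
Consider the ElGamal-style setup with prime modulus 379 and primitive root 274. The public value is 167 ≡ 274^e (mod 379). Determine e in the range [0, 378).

Successive powers of 274 modulo 379:
  274^0=1  274^1=274  274^2=34  274^3=220  274^4=19  274^5=279
  274^6=267  274^7=11  274^8=361  274^9=374  274^10=146  274^11=209
  274^12=37  274^13=284  274^14=121  274^15=181  274^16=324  274^17=90
  274^18=25  274^19=28  274^20=92  274^21=194  274^22=96  274^23=153
  274^24=232  274^25=275  274^26=308  274^27=254  274^28=239  274^29=298
  274^30=167
So 274^30 ≡ 167 (mod 379), giving e = 30.

30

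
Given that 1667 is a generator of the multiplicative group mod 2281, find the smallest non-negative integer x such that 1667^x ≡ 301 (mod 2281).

530

Baby-step giant-step with m = ceil(sqrt(2280)) = 48.
Baby table (1667^j mod 2281 for j=0..47):
  0:1  1:1667  2:631  3:336  4:1267  5:2164  6:1127  7:1446
  8:1746  9:26  10:3  11:439  12:1893  13:1008  14:1520  15:1930
  16:1100  17:2057  18:676  19:78  20:9  21:1317  22:1117  23:743
  24:2279  25:1228  26:1019  27:1609  28:2028  29:234  30:27  31:1670
  32:1070  33:2229  34:2275  35:1403  36:776  37:265  38:1522  39:702
  40:81  41:448  42:929  43:2125  44:2263  45:1928  46:47  47:795
Giant step factor: 1667^(-48) ≡ 1711 (mod 2281).
Scan 301·1711^i mod 2281 for i = 0, 1, …:
  i=0: 301   i=1: 1786   i=2: 1587   i=3: 967
  i=4: 812   i=5: 203   i=6: 621   i=7: 1866
  i=8: 1607   i=9: 972   i=10: 243   i=11: 631
Match at i=11, j=2: x = 11·48 + 2 = 530.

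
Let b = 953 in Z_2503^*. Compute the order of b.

The order of 953 must divide p − 1 = 2502 = 2 · 3^2 · 139.
Divisors: 1, 2, 3, 6, 9, 18, 139, 278, 417, 834, 1251, 2502.
Check each in increasing order: 953^1 ≡ 953;  953^2 ≡ 2123;  953^3 ≡ 795;  953^6 ≡ 1269;  953^9 ≡ 146;  953^18 ≡ 1292;  953^139 ≡ 571;  953^278 ≡ 651;  953^417 ≡ 1277;  953^834 ≡ 1276;  953^1251 ≡ 2502;  953^2502 ≡ 1.
Smallest exponent giving 1 is 2502.

2502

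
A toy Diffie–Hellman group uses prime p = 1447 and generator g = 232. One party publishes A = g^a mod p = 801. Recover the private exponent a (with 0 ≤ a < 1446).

Baby-step giant-step with m = ceil(sqrt(1446)) = 39.
Baby table (232^j mod 1447 for j=0..38):
  0:1  1:232  2:285  3:1005  4:193  5:1366  6:19  7:67
  8:1074  9:284  10:773  11:1355  12:361  13:1273  14:148  15:1055
  16:217  17:1146  18:1071  19:1035  20:1365  21:1234  22:1229  23:69
  24:91  25:854  26:1336  27:294  28:199  29:1311  30:282  31:309
  32:785  33:1245  34:887  35:310  36:1017  37:83  38:445
Giant step factor: 232^(-39) ≡ 1237 (mod 1447).
Scan 801·1237^i mod 1447 for i = 0, 1, …:
  i=0: 801   i=1: 1089   i=2: 1383   i=3: 417
  i=4: 697   i=5: 1224   i=6: 526   i=7: 959
  i=8: 1190   i=9: 431     …   i=32: 916
  i=33: 91
Match at i=33, j=24: a = 33·39 + 24 = 1311.

1311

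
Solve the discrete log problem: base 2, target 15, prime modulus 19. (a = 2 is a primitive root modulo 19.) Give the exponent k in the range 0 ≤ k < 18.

Successive powers of 2 modulo 19:
  2^0=1  2^1=2  2^2=4  2^3=8  2^4=16  2^5=13
  2^6=7  2^7=14  2^8=9  2^9=18  2^10=17  2^11=15
So 2^11 ≡ 15 (mod 19), giving k = 11.

11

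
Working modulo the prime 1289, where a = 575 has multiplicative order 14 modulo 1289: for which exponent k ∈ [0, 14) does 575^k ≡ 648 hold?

Successive powers of 575 modulo 1289:
  575^0=1  575^1=575  575^2=641  575^3=1210  575^4=979  575^5=921
  575^6=1085  575^7=1288  575^8=714  575^9=648
So 575^9 ≡ 648 (mod 1289), giving k = 9.

9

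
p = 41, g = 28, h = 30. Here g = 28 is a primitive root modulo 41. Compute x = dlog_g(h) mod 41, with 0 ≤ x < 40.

Successive powers of 28 modulo 41:
  28^0=1  28^1=28  28^2=5  28^3=17  28^4=25  28^5=3
  28^6=2  28^7=15  28^8=10  28^9=34  28^10=9  28^11=6
  28^12=4  28^13=30
So 28^13 ≡ 30 (mod 41), giving x = 13.

13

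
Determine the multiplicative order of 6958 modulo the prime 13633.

The order of 6958 must divide p − 1 = 13632 = 2^6 · 3 · 71.
Divisors: 1, 2, 3, 4, 6, 8, 12, 16, 24, 32, 48, 64, 71, 96, 142, 192, 213, 284, 426, 568, 852, 1136, 1704, 2272, 3408, 4544, 6816, 13632.
Check each in increasing order: 6958^1 ≡ 6958;  6958^2 ≡ 2981;  6958^3 ≡ 6005;  6958^4 ≡ 11278;  6958^6 ≡ 740;  6958^8 ≡ 11027;  6958^12 ≡ 2280;  6958^16 ≡ 2002;  6958^24 ≡ 4227;  6958^32 ≡ 13535;  6958^48 ≡ 8299;  6958^64 ≡ 9604;  6958^71 ≡ 10228;  6958^96 ≡ 13118;  6958^142 ≡ 5975;  6958^192 ≡ 6198;  6958^213 ≡ 9194;  6958^284 ≡ 9431;  6958^426 ≡ 5036;  6958^568 ≡ 2069;  6958^852 ≡ 3916;  6958^1136 ≡ 13632;  6958^1704 ≡ 11564;  6958^2272 ≡ 1.
Smallest exponent giving 1 is 2272.

2272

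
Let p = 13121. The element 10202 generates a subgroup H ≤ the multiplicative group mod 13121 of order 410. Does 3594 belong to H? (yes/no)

3594 ∈ ⟨10202⟩ iff 3594^410 ≡ 1 (mod 13121), since |⟨10202⟩| = 410.
3594^410 mod 13121 = 1.
Since 1 = 1, 3594 lies in the subgroup.

yes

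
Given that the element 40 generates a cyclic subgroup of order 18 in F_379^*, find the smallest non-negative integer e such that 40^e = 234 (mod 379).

Successive powers of 40 modulo 379:
  40^0=1  40^1=40  40^2=84  40^3=328  40^4=234
So 40^4 ≡ 234 (mod 379), giving e = 4.

4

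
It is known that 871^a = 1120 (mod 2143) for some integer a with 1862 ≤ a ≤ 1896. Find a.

1892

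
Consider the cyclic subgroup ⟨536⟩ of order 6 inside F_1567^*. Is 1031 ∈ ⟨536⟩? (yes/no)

yes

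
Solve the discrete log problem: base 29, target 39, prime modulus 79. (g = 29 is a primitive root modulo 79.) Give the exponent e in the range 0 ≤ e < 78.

67

Baby-step giant-step with m = ceil(sqrt(78)) = 9.
Baby table (29^j mod 79 for j=0..8):
  0:1  1:29  2:51  3:57  4:73  5:63  6:10  7:53
  8:36
Giant step factor: 29^(-9) ≡ 14 (mod 79).
Scan 39·14^i mod 79 for i = 0, 1, …:
  i=0: 39   i=1: 72   i=2: 60   i=3: 50
  i=4: 68   i=5: 4   i=6: 56   i=7: 73
Match at i=7, j=4: e = 7·9 + 4 = 67.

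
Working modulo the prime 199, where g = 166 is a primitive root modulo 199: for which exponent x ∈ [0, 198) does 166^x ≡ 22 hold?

Successive powers of 166 modulo 199:
  166^0=1  166^1=166  166^2=94  166^3=82  166^4=80  166^5=146
  166^6=157  166^7=192  166^8=32  166^9=138  166^10=23  166^11=37
  166^12=172  166^13=95  166^14=49  166^15=174  166^16=29  166^17=38
  166^18=139  166^19=189  166^20=131  166^21=55  166^22=175  166^23=195
  166^24=132  166^25=22
So 166^25 ≡ 22 (mod 199), giving x = 25.

25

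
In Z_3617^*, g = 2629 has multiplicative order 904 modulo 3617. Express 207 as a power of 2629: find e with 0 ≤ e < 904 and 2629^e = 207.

509

Baby-step giant-step with m = ceil(sqrt(904)) = 31.
Baby table (2629^j mod 3617 for j=0..30):
  0:1  1:2629  2:3171  3:2991  4:3598  5:687  6:1240  7:1043
  8:361  9:1415  10:1759  11:1885  12:375  13:2051  14:2749  15:355
  16:109  17:818  18:2024  19:489  20:1546  21:2543  22:1331  23:1560
  24:3179  25:2321  26:30  27:2913  28:1088  29:2922  30:3047
Giant step factor: 2629^(-31) ≡ 891 (mod 3617).
Scan 207·891^i mod 3617 for i = 0, 1, …:
  i=0: 207   i=1: 3587   i=2: 2206   i=3: 1515
  i=4: 724   i=5: 1258   i=6: 3225   i=7: 1577
  i=8: 1711   i=9: 1744     …   i=15: 2848
  i=16: 2051
Match at i=16, j=13: e = 16·31 + 13 = 509.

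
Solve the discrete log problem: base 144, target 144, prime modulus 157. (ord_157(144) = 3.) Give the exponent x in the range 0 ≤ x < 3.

Successive powers of 144 modulo 157:
  144^0=1  144^1=144
So 144^1 ≡ 144 (mod 157), giving x = 1.

1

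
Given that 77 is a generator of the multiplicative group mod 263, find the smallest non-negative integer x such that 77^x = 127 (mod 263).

Baby-step giant-step with m = ceil(sqrt(262)) = 17.
Baby table (77^j mod 263 for j=0..16):
  0:1  1:77  2:143  3:228  4:198  5:255  6:173  7:171
  8:17  9:257  10:64  11:194  12:210  13:127  14:48  15:14
  16:26
Giant step factor: 77^(-17) ≡ 214 (mod 263).
Scan 127·214^i mod 263 for i = 0, 1, …:
  i=0: 127
Match at i=0, j=13: x = 0·17 + 13 = 13.

13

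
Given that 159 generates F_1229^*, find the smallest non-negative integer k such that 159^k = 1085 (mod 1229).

Baby-step giant-step with m = ceil(sqrt(1228)) = 36.
Baby table (159^j mod 1229 for j=0..35):
  0:1  1:159  2:701  3:849  4:1030  5:313  6:607  7:651
  8:273  9:392  10:878  11:725  12:978  13:648  14:1025  15:747
  16:789  17:93  18:39  19:56  20:301  21:1157  22:842  23:1146
  24:322  25:809  26:815  27:540  28:1059  29:8  30:43  31:692
  32:647  33:866  34:46  35:1169
Giant step factor: 159^(-36) ≡ 282 (mod 1229).
Scan 1085·282^i mod 1229 for i = 0, 1, …:
  i=0: 1085   i=1: 1178   i=2: 366   i=3: 1205
  i=4: 606   i=5: 61   i=6: 1225   i=7: 101
  i=8: 215   i=9: 409   i=10: 1041   i=11: 1060
  i=12: 273
Match at i=12, j=8: k = 12·36 + 8 = 440.

440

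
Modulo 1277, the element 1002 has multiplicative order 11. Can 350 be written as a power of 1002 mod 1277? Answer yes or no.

yes

350 ∈ ⟨1002⟩ iff 350^11 ≡ 1 (mod 1277), since |⟨1002⟩| = 11.
350^11 mod 1277 = 1.
Since 1 = 1, 350 lies in the subgroup.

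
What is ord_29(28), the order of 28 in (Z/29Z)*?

2

The order of 28 must divide p − 1 = 28 = 2^2 · 7.
Divisors: 1, 2, 4, 7, 14, 28.
Check each in increasing order: 28^1 ≡ 28;  28^2 ≡ 1.
Smallest exponent giving 1 is 2.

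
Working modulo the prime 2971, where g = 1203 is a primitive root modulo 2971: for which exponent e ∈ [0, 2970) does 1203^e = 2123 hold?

1956

Baby-step giant-step with m = ceil(sqrt(2970)) = 55.
Baby table (1203^j mod 2971 for j=0..54):
  0:1  1:1203  2:332  3:1282  4:297  5:771  6:561  7:466
  8:2050  9:220  10:241  11:1736  12:2766  13:2949  14:273  15:1609
  16:1506  17:2379  18:864  19:2513  20:1632  21:2436  22:1102  23:640
  24:431  25:1539  26:484  27:2907  28:254  29:2520  30:1140  31:1789
  32:1163  33:2719  34:2857  35:2495  36:775  37:2402  38:1794  39:1236
  40:1408  41:354  42:1009  43:1659  44:2236  45:1153  46:2573  47:2508
  48:1559  49:776  50:634  51:2126  52:2518  53:1705  54:1125
Giant step factor: 1203^(-55) ≡ 1758 (mod 2971).
Scan 2123·1758^i mod 2971 for i = 0, 1, …:
  i=0: 2123   i=1: 658   i=2: 1045   i=3: 1032
  i=4: 1946   i=5: 1447   i=6: 650   i=7: 1836
  i=8: 1182   i=9: 1227     …   i=34: 1135
  i=35: 1789
Match at i=35, j=31: e = 35·55 + 31 = 1956.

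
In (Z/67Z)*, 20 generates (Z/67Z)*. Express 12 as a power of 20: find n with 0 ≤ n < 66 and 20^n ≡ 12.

49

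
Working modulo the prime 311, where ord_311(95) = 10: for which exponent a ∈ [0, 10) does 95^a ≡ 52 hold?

8

Successive powers of 95 modulo 311:
  95^0=1  95^1=95  95^2=6  95^3=259  95^4=36  95^5=310
  95^6=216  95^7=305  95^8=52
So 95^8 ≡ 52 (mod 311), giving a = 8.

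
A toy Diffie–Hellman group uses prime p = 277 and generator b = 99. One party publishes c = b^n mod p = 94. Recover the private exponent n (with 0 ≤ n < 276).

Baby-step giant-step with m = ceil(sqrt(276)) = 17.
Baby table (99^j mod 277 for j=0..16):
  0:1  1:99  2:106  3:245  4:156  5:209  6:193  7:271
  8:237  9:195  10:192  11:172  12:131  13:227  14:36  15:240
  16:215
Giant step factor: 99^(-17) ≡ 107 (mod 277).
Scan 94·107^i mod 277 for i = 0, 1, …:
  i=0: 94   i=1: 86   i=2: 61   i=3: 156
Match at i=3, j=4: n = 3·17 + 4 = 55.

55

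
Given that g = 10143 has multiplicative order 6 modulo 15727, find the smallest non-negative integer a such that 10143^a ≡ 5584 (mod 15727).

Successive powers of 10143 modulo 15727:
  10143^0=1  10143^1=10143  10143^2=10142  10143^3=15726  10143^4=5584
So 10143^4 ≡ 5584 (mod 15727), giving a = 4.

4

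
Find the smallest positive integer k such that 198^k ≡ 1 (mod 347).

346

The order of 198 must divide p − 1 = 346 = 2 · 173.
Divisors: 1, 2, 173, 346.
Check each in increasing order: 198^1 ≡ 198;  198^2 ≡ 340;  198^173 ≡ 346;  198^346 ≡ 1.
Smallest exponent giving 1 is 346.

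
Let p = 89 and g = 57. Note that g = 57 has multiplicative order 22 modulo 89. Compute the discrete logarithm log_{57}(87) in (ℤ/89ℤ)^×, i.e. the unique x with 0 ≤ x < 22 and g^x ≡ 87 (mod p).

9

Successive powers of 57 modulo 89:
  57^0=1  57^1=57  57^2=45  57^3=73  57^4=67  57^5=81
  57^6=78  57^7=85  57^8=39  57^9=87
So 57^9 ≡ 87 (mod 89), giving x = 9.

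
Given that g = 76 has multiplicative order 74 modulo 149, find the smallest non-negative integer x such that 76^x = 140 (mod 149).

70

Baby-step giant-step with m = ceil(sqrt(74)) = 9.
Baby table (76^j mod 149 for j=0..8):
  0:1  1:76  2:114  3:22  4:33  5:124  6:37  7:130
  8:46
Giant step factor: 76^(-9) ≡ 54 (mod 149).
Scan 140·54^i mod 149 for i = 0, 1, …:
  i=0: 140   i=1: 110   i=2: 129   i=3: 112
  i=4: 88   i=5: 133   i=6: 30   i=7: 130
Match at i=7, j=7: x = 7·9 + 7 = 70.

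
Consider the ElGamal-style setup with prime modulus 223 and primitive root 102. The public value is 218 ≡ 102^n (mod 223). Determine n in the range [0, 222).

86

Baby-step giant-step with m = ceil(sqrt(222)) = 15.
Baby table (102^j mod 223 for j=0..14):
  0:1  1:102  2:146  3:174  4:131  5:205  6:171  7:48
  8:213  9:95  10:101  11:44  12:28  13:180  14:74
Giant step factor: 102^(-15) ≡ 59 (mod 223).
Scan 218·59^i mod 223 for i = 0, 1, …:
  i=0: 218   i=1: 151   i=2: 212   i=3: 20
  i=4: 65   i=5: 44
Match at i=5, j=11: n = 5·15 + 11 = 86.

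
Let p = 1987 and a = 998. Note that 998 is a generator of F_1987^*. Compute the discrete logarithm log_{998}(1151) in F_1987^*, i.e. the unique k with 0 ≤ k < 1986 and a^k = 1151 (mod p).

458

Baby-step giant-step with m = ceil(sqrt(1986)) = 45.
Baby table (998^j mod 1987 for j=0..44):
  0:1  1:998  2:517  3:1333  4:1031  5:1659  6:511  7:1306
  8:1903  9:1609  10:286  11:1287  12:824  13:1721  14:790  15:1568
  16:1095  17:1947  18:1807  19:1177  20:329  21:487  22:1198  23:1417
  24:1409  25:1373  26:1211  27:482  28:182  29:819  30:705  31:192
  32:864  33:1901  34:1600  35:1239  36:608  37:749  38:390  39:1755
  40:943  41:1263  42:716  43:1235  44:590
Giant step factor: 998^(-45) ≡ 1169 (mod 1987).
Scan 1151·1169^i mod 1987 for i = 0, 1, …:
  i=0: 1151   i=1: 320   i=2: 524   i=3: 560
  i=4: 917   i=5: 980   i=6: 1108   i=7: 1715
  i=8: 1939   i=9: 1511   i=10: 1903
Match at i=10, j=8: k = 10·45 + 8 = 458.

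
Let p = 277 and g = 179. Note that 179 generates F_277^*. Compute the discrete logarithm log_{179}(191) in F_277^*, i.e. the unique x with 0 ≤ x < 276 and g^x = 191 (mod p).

272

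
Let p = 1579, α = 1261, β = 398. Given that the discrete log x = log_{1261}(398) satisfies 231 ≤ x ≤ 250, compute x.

235

Compute 1261^231 mod 1579 = 248, then multiply by 1261 repeatedly:
  1261^231=248  1261^232=86  1261^233=1074  1261^234=1111  1261^235=398
Found 398 at exponent 235.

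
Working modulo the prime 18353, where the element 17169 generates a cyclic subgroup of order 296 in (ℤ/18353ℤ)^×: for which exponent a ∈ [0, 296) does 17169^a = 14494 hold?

Baby-step giant-step with m = ceil(sqrt(296)) = 18.
Baby table (17169^j mod 18353 for j=0..17):
  0:1  1:17169  2:7028  3:11110  4:4861  5:7418  6:8175  7:11184
  8:9010  9:13606  10:4430  11:3838  12:7352  13:12907  14:6161  15:9870
  16:4781  17:10373
Giant step factor: 17169^(-18) ≡ 882 (mod 18353).
Scan 14494·882^i mod 18353 for i = 0, 1, …:
  i=0: 14494   i=1: 10020   i=2: 9847   i=3: 4085
  i=4: 5782   i=5: 15943   i=6: 3328   i=7: 17169
Match at i=7, j=1: a = 7·18 + 1 = 127.

127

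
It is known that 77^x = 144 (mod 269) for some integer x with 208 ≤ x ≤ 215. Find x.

214

Compute 77^208 mod 269 = 105, then multiply by 77 repeatedly:
  77^208=105  77^209=15  77^210=79  77^211=165  77^212=62
  77^213=201  77^214=144
Found 144 at exponent 214.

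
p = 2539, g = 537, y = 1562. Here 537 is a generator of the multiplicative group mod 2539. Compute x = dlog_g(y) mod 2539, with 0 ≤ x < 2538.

Baby-step giant-step with m = ceil(sqrt(2538)) = 51.
Baby table (537^j mod 2539 for j=0..50):
  0:1  1:537  2:1462  3:543  4:2145  5:1698  6:325  7:1873
  8:357  9:1284  10:1439  11:887  12:1526  13:1904  14:1770  15:904
  16:499  17:1368  18:845  19:1823  20:1436  21:1815  22:2218  23:275
  24:413  25:888  26:2063  27:827  28:2313  29:510  30:2197  31:1693
  32:179  33:2180  34:181  35:715  36:566  37:1801  38:2317  39:119
  40:428  41:1326  42:1142  43:1355  44:1481  45:590  46:1994  47:1859
  48:456  49:1128  50:1454
Giant step factor: 537^(-51) ≡ 366 (mod 2539).
Scan 1562·366^i mod 2539 for i = 0, 1, …:
  i=0: 1562   i=1: 417   i=2: 282   i=3: 1652
  i=4: 350   i=5: 1150   i=6: 1965   i=7: 653
  i=8: 332   i=9: 2179     …   i=27: 296
  i=28: 1698
Match at i=28, j=5: x = 28·51 + 5 = 1433.

1433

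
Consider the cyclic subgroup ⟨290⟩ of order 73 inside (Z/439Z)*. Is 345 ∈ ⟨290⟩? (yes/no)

yes

345 ∈ ⟨290⟩ iff 345^73 ≡ 1 (mod 439), since |⟨290⟩| = 73.
345^73 mod 439 = 1.
Since 1 = 1, 345 lies in the subgroup.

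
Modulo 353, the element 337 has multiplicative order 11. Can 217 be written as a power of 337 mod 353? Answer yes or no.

yes

217 ∈ ⟨337⟩ iff 217^11 ≡ 1 (mod 353), since |⟨337⟩| = 11.
217^11 mod 353 = 1.
Since 1 = 1, 217 lies in the subgroup.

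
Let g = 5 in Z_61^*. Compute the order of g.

The order of 5 must divide p − 1 = 60 = 2^2 · 3 · 5.
Divisors: 1, 2, 3, 4, 5, 6, 10, 12, 15, 20, 30, 60.
Check each in increasing order: 5^1 ≡ 5;  5^2 ≡ 25;  5^3 ≡ 3;  5^4 ≡ 15;  5^5 ≡ 14;  5^6 ≡ 9;  5^10 ≡ 13;  5^12 ≡ 20;  5^15 ≡ 60;  5^20 ≡ 47;  5^30 ≡ 1.
Smallest exponent giving 1 is 30.

30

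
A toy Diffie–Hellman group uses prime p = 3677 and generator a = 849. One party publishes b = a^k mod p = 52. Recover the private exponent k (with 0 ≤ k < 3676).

987

Baby-step giant-step with m = ceil(sqrt(3676)) = 61.
Baby table (849^j mod 3677 for j=0..60):
  0:1  1:849  2:109  3:616  4:850  5:958  6:725  7:1466
  8:1808  9:1683  10:2191  11:3274  12:3491  13:197  14:1788  15:3088
  16:11  17:1985  18:1199  19:3099  20:1996  21:3184  22:621  23:1418
  24:1503  25:128  26:2039  27:2921  28:1631  29:2167  30:1283  31:875
  32:121  33:3450  34:2158  35:996  36:3571  37:1931  38:3154  39:890
  40:1825  41:1408  42:367  43:2715  44:3233  45:1775  46:3082  47:2271
  48:1331  49:1180  50:1676  51:3602  52:2511  53:2856  54:1601  55:2436
  56:1690  57:780  58:360  59:449  60:2470
Giant step factor: 849^(-61) ≡ 3119 (mod 3677).
Scan 52·3119^i mod 3677 for i = 0, 1, …:
  i=0: 52   i=1: 400   i=2: 1097   i=3: 1933
  i=4: 2424   i=5: 544   i=6: 1639   i=7: 1011
  i=8: 2120   i=9: 1034     …   i=15: 205
  i=16: 3274
Match at i=16, j=11: k = 16·61 + 11 = 987.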